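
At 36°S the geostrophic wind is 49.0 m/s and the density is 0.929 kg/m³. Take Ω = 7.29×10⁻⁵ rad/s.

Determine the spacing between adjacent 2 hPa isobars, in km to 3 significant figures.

Coriolis parameter at 36°S:
f = 2Ω sin φ = 2 × 7.29×10⁻⁵ × sin 36° = 8.57×10⁻⁵ s⁻¹
Geostrophic balance rearranged: |∂P/∂n| = f ρ V_g
|∂P/∂n| = 8.57×10⁻⁵ × 0.929 × 49.0 = 3.90×10⁻³ Pa/m
Isobar spacing: Δn = ΔP/|∂P/∂n| = 200 Pa / 3.90×10⁻³ Pa/m = 51267 m ≈ 51.3 km

51.3 km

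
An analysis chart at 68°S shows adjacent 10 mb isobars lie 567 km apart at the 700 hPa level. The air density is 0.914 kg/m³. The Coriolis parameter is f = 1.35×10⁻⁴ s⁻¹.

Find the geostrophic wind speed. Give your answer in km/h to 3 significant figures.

Pressure gradient: |∂P/∂n| = 1000 Pa / 567000 m = 1.76×10⁻³ Pa/m
Geostrophic balance (pressure-gradient force = Coriolis force):
V_g = (1/(fρ)) |∂P/∂n| = 1.76×10⁻³ / (1.35×10⁻⁴ × 0.914) = 14.3 m/s
Converting: 14.3 m/s × 3.6 = 51.5 km/h

51.5 km/h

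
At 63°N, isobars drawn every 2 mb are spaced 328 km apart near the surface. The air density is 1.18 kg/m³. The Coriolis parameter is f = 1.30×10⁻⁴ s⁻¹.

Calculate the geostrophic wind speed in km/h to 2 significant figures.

14 km/h

Pressure gradient: |∂P/∂n| = 200 Pa / 328000 m = 6.10×10⁻⁴ Pa/m
Geostrophic balance (pressure-gradient force = Coriolis force):
V_g = (1/(fρ)) |∂P/∂n| = 6.10×10⁻⁴ / (1.30×10⁻⁴ × 1.18) = 3.97 m/s
Converting: 3.97 m/s × 3.6 = 14 km/h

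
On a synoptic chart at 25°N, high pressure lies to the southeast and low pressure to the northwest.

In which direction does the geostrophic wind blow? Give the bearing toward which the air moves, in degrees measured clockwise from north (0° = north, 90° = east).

045°

The pressure-gradient force points toward the northwest (bearing 315°).
Geostrophic balance: in the Northern Hemisphere the Coriolis force deflects motion to the right, so the geostrophic wind blows 90° to the right of the pressure-gradient force (low pressure on the left).
Rotating 315° by 90° clockwise gives 045° — the wind blows toward the northeast.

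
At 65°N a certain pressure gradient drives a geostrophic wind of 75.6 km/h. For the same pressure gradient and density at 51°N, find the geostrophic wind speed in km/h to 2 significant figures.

With the same pressure gradient and density, V_g ∝ 1/f ∝ 1/sin φ.
V₂ = V₁ · sin φ₁ / sin φ₂ = 75.6 × sin 65° / sin 51°
V₂ = 75.6 × 0.9063/0.7771 = 88 km/h

88 km/h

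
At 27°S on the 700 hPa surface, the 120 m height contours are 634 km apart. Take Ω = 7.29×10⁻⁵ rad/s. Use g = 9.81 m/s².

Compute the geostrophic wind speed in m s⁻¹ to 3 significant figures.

Coriolis parameter at 27°S:
f = 2Ω sin φ = 2 × 7.29×10⁻⁵ × sin 27° = 6.62×10⁻⁵ s⁻¹
Height gradient: |∂Z/∂n| = 120 m / 634000 m = 1.89×10⁻⁴
On a pressure surface, geostrophic balance gives V_g = (g/f)|∂Z/∂n|:
V_g = 9.81 × 1.89×10⁻⁴ / 6.62×10⁻⁵ = 28.1 m/s

28.1 m s⁻¹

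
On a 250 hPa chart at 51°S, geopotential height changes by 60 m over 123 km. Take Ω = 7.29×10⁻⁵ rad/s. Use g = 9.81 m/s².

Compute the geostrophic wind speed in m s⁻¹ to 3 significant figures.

Coriolis parameter at 51°S:
f = 2Ω sin φ = 2 × 7.29×10⁻⁵ × sin 51° = 1.13×10⁻⁴ s⁻¹
Height gradient: |∂Z/∂n| = 60 m / 123000 m = 4.88×10⁻⁴
On a pressure surface, geostrophic balance gives V_g = (g/f)|∂Z/∂n|:
V_g = 9.81 × 4.88×10⁻⁴ / 1.13×10⁻⁴ = 42.2 m/s

42.2 m s⁻¹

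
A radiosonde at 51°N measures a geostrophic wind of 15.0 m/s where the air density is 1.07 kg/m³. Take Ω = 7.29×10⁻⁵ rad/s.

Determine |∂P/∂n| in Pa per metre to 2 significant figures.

1.8×10⁻³ Pa/m

Coriolis parameter at 51°N:
f = 2Ω sin φ = 2 × 7.29×10⁻⁵ × sin 51° = 1.13×10⁻⁴ s⁻¹
Geostrophic balance rearranged: |∂P/∂n| = f ρ V_g
|∂P/∂n| = 1.13×10⁻⁴ × 1.07 × 15.0 = 1.82×10⁻³ Pa/m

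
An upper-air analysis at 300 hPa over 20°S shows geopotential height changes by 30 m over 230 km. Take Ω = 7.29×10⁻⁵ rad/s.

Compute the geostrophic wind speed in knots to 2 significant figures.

Coriolis parameter at 20°S:
f = 2Ω sin φ = 2 × 7.29×10⁻⁵ × sin 20° = 4.99×10⁻⁵ s⁻¹
Height gradient: |∂Z/∂n| = 30 m / 230000 m = 1.30×10⁻⁴
On a pressure surface, geostrophic balance gives V_g = (g/f)|∂Z/∂n|:
V_g = 9.81 × 1.30×10⁻⁴ / 4.99×10⁻⁵ = 25.7 m/s
Converting: 25.7 m/s × 1.944 = 50 knots

50 knots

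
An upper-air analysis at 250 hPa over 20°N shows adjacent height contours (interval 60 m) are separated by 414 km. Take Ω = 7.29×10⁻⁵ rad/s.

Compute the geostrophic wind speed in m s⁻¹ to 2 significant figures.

Coriolis parameter at 20°N:
f = 2Ω sin φ = 2 × 7.29×10⁻⁵ × sin 20° = 4.99×10⁻⁵ s⁻¹
Height gradient: |∂Z/∂n| = 60 m / 414000 m = 1.45×10⁻⁴
On a pressure surface, geostrophic balance gives V_g = (g/f)|∂Z/∂n|:
V_g = 9.81 × 1.45×10⁻⁴ / 4.99×10⁻⁵ = 28.5 m/s

29 m s⁻¹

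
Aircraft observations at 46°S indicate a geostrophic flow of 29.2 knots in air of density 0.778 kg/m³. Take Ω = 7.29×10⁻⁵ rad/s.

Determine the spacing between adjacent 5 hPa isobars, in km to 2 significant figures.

Coriolis parameter at 46°S:
f = 2Ω sin φ = 2 × 7.29×10⁻⁵ × sin 46° = 1.05×10⁻⁴ s⁻¹
Wind speed in SI: 29.2 knots = 15.0 m/s
Geostrophic balance rearranged: |∂P/∂n| = f ρ V_g
|∂P/∂n| = 1.05×10⁻⁴ × 0.778 × 15.0 = 1.23×10⁻³ Pa/m
Isobar spacing: Δn = ΔP/|∂P/∂n| = 500 Pa / 1.23×10⁻³ Pa/m = 407923 m ≈ 410 km

410 km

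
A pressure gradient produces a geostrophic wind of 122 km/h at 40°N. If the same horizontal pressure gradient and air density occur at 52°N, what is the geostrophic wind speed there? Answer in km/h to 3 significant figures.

99.5 km/h

With the same pressure gradient and density, V_g ∝ 1/f ∝ 1/sin φ.
V₂ = V₁ · sin φ₁ / sin φ₂ = 122 × sin 40° / sin 52°
V₂ = 122 × 0.6428/0.7880 = 99.5 km/h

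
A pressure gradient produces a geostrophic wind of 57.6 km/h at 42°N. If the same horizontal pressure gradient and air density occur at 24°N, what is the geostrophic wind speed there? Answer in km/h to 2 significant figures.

95 km/h

With the same pressure gradient and density, V_g ∝ 1/f ∝ 1/sin φ.
V₂ = V₁ · sin φ₁ / sin φ₂ = 57.6 × sin 42° / sin 24°
V₂ = 57.6 × 0.6691/0.4067 = 95 km/h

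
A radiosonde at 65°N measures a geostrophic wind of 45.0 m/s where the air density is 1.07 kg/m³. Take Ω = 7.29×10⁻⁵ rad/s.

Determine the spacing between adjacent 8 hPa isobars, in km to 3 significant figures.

126 km

Coriolis parameter at 65°N:
f = 2Ω sin φ = 2 × 7.29×10⁻⁵ × sin 65° = 1.32×10⁻⁴ s⁻¹
Geostrophic balance rearranged: |∂P/∂n| = f ρ V_g
|∂P/∂n| = 1.32×10⁻⁴ × 1.07 × 45.0 = 6.36×10⁻³ Pa/m
Isobar spacing: Δn = ΔP/|∂P/∂n| = 800 Pa / 6.36×10⁻³ Pa/m = 125736 m ≈ 126 km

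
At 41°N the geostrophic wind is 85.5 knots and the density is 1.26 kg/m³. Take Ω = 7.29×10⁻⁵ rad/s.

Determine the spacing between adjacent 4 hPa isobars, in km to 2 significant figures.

Coriolis parameter at 41°N:
f = 2Ω sin φ = 2 × 7.29×10⁻⁵ × sin 41° = 9.57×10⁻⁵ s⁻¹
Wind speed in SI: 85.5 knots = 44.0 m/s
Geostrophic balance rearranged: |∂P/∂n| = f ρ V_g
|∂P/∂n| = 9.57×10⁻⁵ × 1.26 × 44.0 = 5.30×10⁻³ Pa/m
Isobar spacing: Δn = ΔP/|∂P/∂n| = 400 Pa / 5.30×10⁻³ Pa/m = 75454 m ≈ 75 km

75 km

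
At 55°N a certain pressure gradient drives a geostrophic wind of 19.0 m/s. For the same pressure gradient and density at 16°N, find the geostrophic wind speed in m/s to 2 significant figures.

With the same pressure gradient and density, V_g ∝ 1/f ∝ 1/sin φ.
V₂ = V₁ · sin φ₁ / sin φ₂ = 19.0 × sin 55° / sin 16°
V₂ = 19.0 × 0.8192/0.2756 = 56 m/s

56 m/s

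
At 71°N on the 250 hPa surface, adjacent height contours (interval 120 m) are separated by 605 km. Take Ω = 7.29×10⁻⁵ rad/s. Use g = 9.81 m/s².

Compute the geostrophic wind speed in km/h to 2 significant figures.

Coriolis parameter at 71°N:
f = 2Ω sin φ = 2 × 7.29×10⁻⁵ × sin 71° = 1.38×10⁻⁴ s⁻¹
Height gradient: |∂Z/∂n| = 120 m / 605000 m = 1.98×10⁻⁴
On a pressure surface, geostrophic balance gives V_g = (g/f)|∂Z/∂n|:
V_g = 9.81 × 1.98×10⁻⁴ / 1.38×10⁻⁴ = 14.1 m/s
Converting: 14.1 m/s × 3.6 = 51 km/h

51 km/h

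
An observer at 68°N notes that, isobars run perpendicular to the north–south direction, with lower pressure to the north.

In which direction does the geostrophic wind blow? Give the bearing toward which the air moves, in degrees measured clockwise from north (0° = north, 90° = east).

The pressure-gradient force points toward the north (bearing 000°).
Geostrophic balance: in the Northern Hemisphere the Coriolis force deflects motion to the right, so the geostrophic wind blows 90° to the right of the pressure-gradient force (low pressure on the left).
Rotating 000° by 90° clockwise gives 090° — the wind blows toward the east.

090°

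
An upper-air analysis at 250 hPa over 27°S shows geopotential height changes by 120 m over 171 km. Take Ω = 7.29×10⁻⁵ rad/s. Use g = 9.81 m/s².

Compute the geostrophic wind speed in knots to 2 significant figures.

Coriolis parameter at 27°S:
f = 2Ω sin φ = 2 × 7.29×10⁻⁵ × sin 27° = 6.62×10⁻⁵ s⁻¹
Height gradient: |∂Z/∂n| = 120 m / 171000 m = 7.02×10⁻⁴
On a pressure surface, geostrophic balance gives V_g = (g/f)|∂Z/∂n|:
V_g = 9.81 × 7.02×10⁻⁴ / 6.62×10⁻⁵ = 104 m/s
Converting: 104 m/s × 1.944 = 200 knots

200 knots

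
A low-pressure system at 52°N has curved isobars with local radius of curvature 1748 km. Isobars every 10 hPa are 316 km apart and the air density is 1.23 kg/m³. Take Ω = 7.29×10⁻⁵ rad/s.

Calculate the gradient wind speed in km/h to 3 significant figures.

Coriolis parameter at 52°N:
f = 2Ω sin φ = 2 × 7.29×10⁻⁵ × sin 52° = 1.15×10⁻⁴ s⁻¹
Pressure gradient: |∂P/∂n| = 1000 Pa / 316000 m = 3.16×10⁻³ Pa/m
Geostrophic speed: V_g = |∂P/∂n|/(fρ) = 3.16×10⁻³/(1.15×10⁻⁴ × 1.23) = 22.4 m/s
Around a low, centrifugal force acts outward with Coriolis, so pressure-gradient force balances both:
(1/ρ)|∂P/∂n| = fV + V²/R  →  V² + fR·V − fR·V_g = 0
With fR = 1.15×10⁻⁴ × 1748×10³ m = 201 m/s:
V = [−fR + √((fR)² + 4 fR V_g)]/2 = [−201 + √(201² + 4×201×22.4)]/2 = 20.3 m/s
Subgeostrophic (V < V_g = 22.4 m/s), as expected around a low.
Converting: 20.3 m/s × 3.6 = 73.2 km/h

73.2 km/h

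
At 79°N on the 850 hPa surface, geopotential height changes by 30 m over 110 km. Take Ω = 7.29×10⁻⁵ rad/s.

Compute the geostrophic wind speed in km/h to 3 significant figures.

67.3 km/h

Coriolis parameter at 79°N:
f = 2Ω sin φ = 2 × 7.29×10⁻⁵ × sin 79° = 1.43×10⁻⁴ s⁻¹
Height gradient: |∂Z/∂n| = 30 m / 110000 m = 2.73×10⁻⁴
On a pressure surface, geostrophic balance gives V_g = (g/f)|∂Z/∂n|:
V_g = 9.81 × 2.73×10⁻⁴ / 1.43×10⁻⁴ = 18.7 m/s
Converting: 18.7 m/s × 3.6 = 67.3 km/h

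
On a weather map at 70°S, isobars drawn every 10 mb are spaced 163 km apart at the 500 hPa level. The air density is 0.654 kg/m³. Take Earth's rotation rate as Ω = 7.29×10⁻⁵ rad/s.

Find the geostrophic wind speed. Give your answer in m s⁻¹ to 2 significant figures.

Coriolis parameter at 70°S:
f = 2Ω sin φ = 2 × 7.29×10⁻⁵ × sin 70° = 1.37×10⁻⁴ s⁻¹
Pressure gradient: |∂P/∂n| = 1000 Pa / 163000 m = 6.13×10⁻³ Pa/m
Geostrophic balance (pressure-gradient force = Coriolis force):
V_g = (1/(fρ)) |∂P/∂n| = 6.13×10⁻³ / (1.37×10⁻⁴ × 0.654) = 68.5 m/s

68 m s⁻¹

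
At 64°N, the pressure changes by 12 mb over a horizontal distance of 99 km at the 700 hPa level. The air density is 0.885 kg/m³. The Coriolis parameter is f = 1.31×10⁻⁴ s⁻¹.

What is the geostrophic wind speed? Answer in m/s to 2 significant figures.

100 m/s

Pressure gradient: |∂P/∂n| = 1200 Pa / 99000 m = 1.21×10⁻² Pa/m
Geostrophic balance (pressure-gradient force = Coriolis force):
V_g = (1/(fρ)) |∂P/∂n| = 1.21×10⁻² / (1.31×10⁻⁴ × 0.885) = 105 m/s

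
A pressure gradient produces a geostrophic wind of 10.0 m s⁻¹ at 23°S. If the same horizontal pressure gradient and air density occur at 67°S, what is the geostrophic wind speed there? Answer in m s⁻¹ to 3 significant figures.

4.24 m s⁻¹

With the same pressure gradient and density, V_g ∝ 1/f ∝ 1/sin φ.
V₂ = V₁ · sin φ₁ / sin φ₂ = 10.0 × sin 23° / sin 67°
V₂ = 10.0 × 0.3907/0.9205 = 4.24 m s⁻¹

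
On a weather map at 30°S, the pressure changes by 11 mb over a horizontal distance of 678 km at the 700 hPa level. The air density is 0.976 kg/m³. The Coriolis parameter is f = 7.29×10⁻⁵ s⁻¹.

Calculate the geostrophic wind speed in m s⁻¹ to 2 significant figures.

Pressure gradient: |∂P/∂n| = 1100 Pa / 678000 m = 1.62×10⁻³ Pa/m
Geostrophic balance (pressure-gradient force = Coriolis force):
V_g = (1/(fρ)) |∂P/∂n| = 1.62×10⁻³ / (7.29×10⁻⁵ × 0.976) = 22.8 m/s

23 m s⁻¹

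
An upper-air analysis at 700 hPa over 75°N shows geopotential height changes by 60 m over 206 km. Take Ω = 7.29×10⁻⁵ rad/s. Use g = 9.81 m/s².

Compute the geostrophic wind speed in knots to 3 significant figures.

39.4 knots

Coriolis parameter at 75°N:
f = 2Ω sin φ = 2 × 7.29×10⁻⁵ × sin 75° = 1.41×10⁻⁴ s⁻¹
Height gradient: |∂Z/∂n| = 60 m / 206000 m = 2.91×10⁻⁴
On a pressure surface, geostrophic balance gives V_g = (g/f)|∂Z/∂n|:
V_g = 9.81 × 2.91×10⁻⁴ / 1.41×10⁻⁴ = 20.3 m/s
Converting: 20.3 m/s × 1.944 = 39.4 knots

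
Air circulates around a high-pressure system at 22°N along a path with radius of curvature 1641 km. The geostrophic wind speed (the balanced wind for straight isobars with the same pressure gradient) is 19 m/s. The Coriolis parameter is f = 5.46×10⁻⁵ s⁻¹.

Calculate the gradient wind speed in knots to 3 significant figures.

Around a high, pressure-gradient force acts outward with centrifugal, so Coriolis balances both:
fV = (1/ρ)|∂P/∂n| + V²/R  →  V² − fR·V + fR·V_g = 0
With fR = 5.46×10⁻⁵ × 1641×10³ m = 89.6 m/s:
V = [fR − √((fR)² − 4 fR V_g)]/2 = [89.6 − √(89.6² − 4×89.6×19)]/2 = 27.3 m/s
Supergeostrophic (V > V_g = 19 m/s), as expected around a high.
Converting: 27.3 m/s × 1.944 = 53.2 knots

53.2 knots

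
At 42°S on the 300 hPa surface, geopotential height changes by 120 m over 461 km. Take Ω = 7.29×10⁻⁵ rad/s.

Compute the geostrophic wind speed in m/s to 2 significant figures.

26 m/s

Coriolis parameter at 42°S:
f = 2Ω sin φ = 2 × 7.29×10⁻⁵ × sin 42° = 9.76×10⁻⁵ s⁻¹
Height gradient: |∂Z/∂n| = 120 m / 461000 m = 2.60×10⁻⁴
On a pressure surface, geostrophic balance gives V_g = (g/f)|∂Z/∂n|:
V_g = 9.81 × 2.60×10⁻⁴ / 9.76×10⁻⁵ = 26.2 m/s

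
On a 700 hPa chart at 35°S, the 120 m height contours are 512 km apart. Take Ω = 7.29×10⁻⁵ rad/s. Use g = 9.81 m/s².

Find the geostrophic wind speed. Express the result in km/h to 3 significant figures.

Coriolis parameter at 35°S:
f = 2Ω sin φ = 2 × 7.29×10⁻⁵ × sin 35° = 8.36×10⁻⁵ s⁻¹
Height gradient: |∂Z/∂n| = 120 m / 512000 m = 2.34×10⁻⁴
On a pressure surface, geostrophic balance gives V_g = (g/f)|∂Z/∂n|:
V_g = 9.81 × 2.34×10⁻⁴ / 8.36×10⁻⁵ = 27.5 m/s
Converting: 27.5 m/s × 3.6 = 99.0 km/h

99.0 km/h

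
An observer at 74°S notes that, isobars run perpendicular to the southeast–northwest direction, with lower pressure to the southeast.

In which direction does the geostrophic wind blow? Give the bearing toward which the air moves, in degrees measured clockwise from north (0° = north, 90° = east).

045°

The pressure-gradient force points toward the southeast (bearing 135°).
Geostrophic balance: in the Southern Hemisphere the Coriolis force deflects motion to the left, so the geostrophic wind blows 90° to the left of the pressure-gradient force (low pressure on the right).
Rotating 135° by 90° counterclockwise gives 045° — the wind blows toward the northeast.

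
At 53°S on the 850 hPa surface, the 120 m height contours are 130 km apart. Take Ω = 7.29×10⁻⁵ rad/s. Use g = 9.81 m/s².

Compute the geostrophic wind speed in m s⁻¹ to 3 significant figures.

77.8 m s⁻¹

Coriolis parameter at 53°S:
f = 2Ω sin φ = 2 × 7.29×10⁻⁵ × sin 53° = 1.16×10⁻⁴ s⁻¹
Height gradient: |∂Z/∂n| = 120 m / 130000 m = 9.23×10⁻⁴
On a pressure surface, geostrophic balance gives V_g = (g/f)|∂Z/∂n|:
V_g = 9.81 × 9.23×10⁻⁴ / 1.16×10⁻⁴ = 77.8 m/s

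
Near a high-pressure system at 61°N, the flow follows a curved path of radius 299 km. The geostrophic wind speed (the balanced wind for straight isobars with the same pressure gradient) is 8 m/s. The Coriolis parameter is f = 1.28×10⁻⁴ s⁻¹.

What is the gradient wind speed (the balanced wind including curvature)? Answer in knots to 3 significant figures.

Around a high, pressure-gradient force acts outward with centrifugal, so Coriolis balances both:
fV = (1/ρ)|∂P/∂n| + V²/R  →  V² − fR·V + fR·V_g = 0
With fR = 1.28×10⁻⁴ × 299×10³ m = 38.3 m/s:
V = [fR − √((fR)² − 4 fR V_g)]/2 = [38.3 − √(38.3² − 4×38.3×8)]/2 = 11.4 m/s
Supergeostrophic (V > V_g = 8 m/s), as expected around a high.
Converting: 11.4 m/s × 1.944 = 22.1 knots

22.1 knots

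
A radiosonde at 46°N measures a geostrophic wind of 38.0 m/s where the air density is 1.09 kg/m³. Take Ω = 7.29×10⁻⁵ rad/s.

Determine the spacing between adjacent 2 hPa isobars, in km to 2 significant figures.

46 km

Coriolis parameter at 46°N:
f = 2Ω sin φ = 2 × 7.29×10⁻⁵ × sin 46° = 1.05×10⁻⁴ s⁻¹
Geostrophic balance rearranged: |∂P/∂n| = f ρ V_g
|∂P/∂n| = 1.05×10⁻⁴ × 1.09 × 38.0 = 4.34×10⁻³ Pa/m
Isobar spacing: Δn = ΔP/|∂P/∂n| = 200 Pa / 4.34×10⁻³ Pa/m = 46039 m ≈ 46 km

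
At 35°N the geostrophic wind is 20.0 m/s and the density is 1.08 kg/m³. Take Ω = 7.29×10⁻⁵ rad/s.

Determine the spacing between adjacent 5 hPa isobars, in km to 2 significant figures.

Coriolis parameter at 35°N:
f = 2Ω sin φ = 2 × 7.29×10⁻⁵ × sin 35° = 8.36×10⁻⁵ s⁻¹
Geostrophic balance rearranged: |∂P/∂n| = f ρ V_g
|∂P/∂n| = 8.36×10⁻⁵ × 1.08 × 20.0 = 1.81×10⁻³ Pa/m
Isobar spacing: Δn = ΔP/|∂P/∂n| = 500 Pa / 1.81×10⁻³ Pa/m = 276801 m ≈ 280 km

280 km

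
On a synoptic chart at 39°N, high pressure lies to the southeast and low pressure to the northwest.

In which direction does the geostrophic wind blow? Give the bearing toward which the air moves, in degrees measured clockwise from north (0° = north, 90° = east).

045°

The pressure-gradient force points toward the northwest (bearing 315°).
Geostrophic balance: in the Northern Hemisphere the Coriolis force deflects motion to the right, so the geostrophic wind blows 90° to the right of the pressure-gradient force (low pressure on the left).
Rotating 315° by 90° clockwise gives 045° — the wind blows toward the northeast.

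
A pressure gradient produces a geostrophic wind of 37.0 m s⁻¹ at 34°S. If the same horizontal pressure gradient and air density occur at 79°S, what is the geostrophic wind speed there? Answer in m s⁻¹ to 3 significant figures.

With the same pressure gradient and density, V_g ∝ 1/f ∝ 1/sin φ.
V₂ = V₁ · sin φ₁ / sin φ₂ = 37.0 × sin 34° / sin 79°
V₂ = 37.0 × 0.5592/0.9816 = 21.1 m s⁻¹

21.1 m s⁻¹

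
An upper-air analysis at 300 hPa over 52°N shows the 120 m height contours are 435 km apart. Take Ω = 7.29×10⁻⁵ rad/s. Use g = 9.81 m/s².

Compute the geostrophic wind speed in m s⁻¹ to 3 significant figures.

23.6 m s⁻¹

Coriolis parameter at 52°N:
f = 2Ω sin φ = 2 × 7.29×10⁻⁵ × sin 52° = 1.15×10⁻⁴ s⁻¹
Height gradient: |∂Z/∂n| = 120 m / 435000 m = 2.76×10⁻⁴
On a pressure surface, geostrophic balance gives V_g = (g/f)|∂Z/∂n|:
V_g = 9.81 × 2.76×10⁻⁴ / 1.15×10⁻⁴ = 23.6 m/s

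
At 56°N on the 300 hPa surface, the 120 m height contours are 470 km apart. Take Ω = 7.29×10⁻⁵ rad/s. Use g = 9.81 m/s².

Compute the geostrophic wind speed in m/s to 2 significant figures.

21 m/s

Coriolis parameter at 56°N:
f = 2Ω sin φ = 2 × 7.29×10⁻⁵ × sin 56° = 1.21×10⁻⁴ s⁻¹
Height gradient: |∂Z/∂n| = 120 m / 470000 m = 2.55×10⁻⁴
On a pressure surface, geostrophic balance gives V_g = (g/f)|∂Z/∂n|:
V_g = 9.81 × 2.55×10⁻⁴ / 1.21×10⁻⁴ = 20.7 m/s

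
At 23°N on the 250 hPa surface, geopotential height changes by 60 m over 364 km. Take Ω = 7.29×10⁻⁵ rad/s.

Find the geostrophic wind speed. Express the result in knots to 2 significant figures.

Coriolis parameter at 23°N:
f = 2Ω sin φ = 2 × 7.29×10⁻⁵ × sin 23° = 5.70×10⁻⁵ s⁻¹
Height gradient: |∂Z/∂n| = 60 m / 364000 m = 1.65×10⁻⁴
On a pressure surface, geostrophic balance gives V_g = (g/f)|∂Z/∂n|:
V_g = 9.81 × 1.65×10⁻⁴ / 5.70×10⁻⁵ = 28.4 m/s
Converting: 28.4 m/s × 1.944 = 55 knots

55 knots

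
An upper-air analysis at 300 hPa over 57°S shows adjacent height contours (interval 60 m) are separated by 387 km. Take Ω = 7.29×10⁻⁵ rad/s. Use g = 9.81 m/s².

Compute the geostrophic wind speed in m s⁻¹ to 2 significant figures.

12 m s⁻¹

Coriolis parameter at 57°S:
f = 2Ω sin φ = 2 × 7.29×10⁻⁵ × sin 57° = 1.22×10⁻⁴ s⁻¹
Height gradient: |∂Z/∂n| = 60 m / 387000 m = 1.55×10⁻⁴
On a pressure surface, geostrophic balance gives V_g = (g/f)|∂Z/∂n|:
V_g = 9.81 × 1.55×10⁻⁴ / 1.22×10⁻⁴ = 12.4 m/s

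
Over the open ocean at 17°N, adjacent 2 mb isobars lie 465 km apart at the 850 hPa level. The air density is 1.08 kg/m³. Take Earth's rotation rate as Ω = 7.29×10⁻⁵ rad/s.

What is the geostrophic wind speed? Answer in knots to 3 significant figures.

18.2 knots

Coriolis parameter at 17°N:
f = 2Ω sin φ = 2 × 7.29×10⁻⁵ × sin 17° = 4.26×10⁻⁵ s⁻¹
Pressure gradient: |∂P/∂n| = 200 Pa / 465000 m = 4.30×10⁻⁴ Pa/m
Geostrophic balance (pressure-gradient force = Coriolis force):
V_g = (1/(fρ)) |∂P/∂n| = 4.30×10⁻⁴ / (4.26×10⁻⁵ × 1.08) = 9.34 m/s
Converting: 9.34 m/s × 1.944 = 18.2 knots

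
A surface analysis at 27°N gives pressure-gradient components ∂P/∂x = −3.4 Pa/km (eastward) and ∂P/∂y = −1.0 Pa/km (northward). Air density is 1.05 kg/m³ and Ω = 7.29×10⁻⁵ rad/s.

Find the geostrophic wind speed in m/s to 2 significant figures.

51 m/s

Coriolis parameter at 27°N:
f = 2Ω sin φ = 2 × 7.29×10⁻⁵ × sin 27° = 6.62×10⁻⁵ s⁻¹
Component geostrophic relations (x east, y north):
u_g = −(1/(fρ)) ∂P/∂y,  v_g = (1/(fρ)) ∂P/∂x
u_g = −(−1.0×10⁻³)/(6.62×10⁻⁵ × 1.05) = 14.4 m/s;  v_g = (−3.4×10⁻³)/(6.62×10⁻⁵ × 1.05) = −48.9 m/s
|V_g| = √(u_g² + v_g²) = 51.0 m/s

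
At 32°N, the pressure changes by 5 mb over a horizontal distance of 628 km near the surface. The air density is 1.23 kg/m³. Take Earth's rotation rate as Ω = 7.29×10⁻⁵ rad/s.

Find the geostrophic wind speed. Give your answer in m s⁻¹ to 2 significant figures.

Coriolis parameter at 32°N:
f = 2Ω sin φ = 2 × 7.29×10⁻⁵ × sin 32° = 7.73×10⁻⁵ s⁻¹
Pressure gradient: |∂P/∂n| = 500 Pa / 628000 m = 7.96×10⁻⁴ Pa/m
Geostrophic balance (pressure-gradient force = Coriolis force):
V_g = (1/(fρ)) |∂P/∂n| = 7.96×10⁻⁴ / (7.73×10⁻⁵ × 1.23) = 8.38 m/s

8.4 m s⁻¹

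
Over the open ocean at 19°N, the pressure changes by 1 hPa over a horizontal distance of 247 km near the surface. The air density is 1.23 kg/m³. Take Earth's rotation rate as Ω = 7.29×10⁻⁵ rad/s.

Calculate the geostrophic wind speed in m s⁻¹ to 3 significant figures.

Coriolis parameter at 19°N:
f = 2Ω sin φ = 2 × 7.29×10⁻⁵ × sin 19° = 4.75×10⁻⁵ s⁻¹
Pressure gradient: |∂P/∂n| = 100 Pa / 247000 m = 4.05×10⁻⁴ Pa/m
Geostrophic balance (pressure-gradient force = Coriolis force):
V_g = (1/(fρ)) |∂P/∂n| = 4.05×10⁻⁴ / (4.75×10⁻⁵ × 1.23) = 6.93 m/s

6.93 m s⁻¹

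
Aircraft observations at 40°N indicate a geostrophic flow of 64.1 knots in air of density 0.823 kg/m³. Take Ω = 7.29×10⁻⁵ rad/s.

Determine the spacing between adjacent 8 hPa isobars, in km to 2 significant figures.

Coriolis parameter at 40°N:
f = 2Ω sin φ = 2 × 7.29×10⁻⁵ × sin 40° = 9.37×10⁻⁵ s⁻¹
Wind speed in SI: 64.1 knots = 33.0 m/s
Geostrophic balance rearranged: |∂P/∂n| = f ρ V_g
|∂P/∂n| = 9.37×10⁻⁵ × 0.823 × 33.0 = 2.54×10⁻³ Pa/m
Isobar spacing: Δn = ΔP/|∂P/∂n| = 800 Pa / 2.54×10⁻³ Pa/m = 314535 m ≈ 310 km

310 km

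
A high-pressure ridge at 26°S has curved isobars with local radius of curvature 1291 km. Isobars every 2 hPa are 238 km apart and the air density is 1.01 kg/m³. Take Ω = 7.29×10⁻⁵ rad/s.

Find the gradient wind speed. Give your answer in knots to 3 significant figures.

Coriolis parameter at 26°S:
f = 2Ω sin φ = 2 × 7.29×10⁻⁵ × sin 26° = 6.39×10⁻⁵ s⁻¹
Pressure gradient: |∂P/∂n| = 200 Pa / 238000 m = 8.40×10⁻⁴ Pa/m
Geostrophic speed: V_g = |∂P/∂n|/(fρ) = 8.40×10⁻⁴/(6.39×10⁻⁵ × 1.01) = 13.0 m/s
Around a high, pressure-gradient force acts outward with centrifugal, so Coriolis balances both:
fV = (1/ρ)|∂P/∂n| + V²/R  →  V² − fR·V + fR·V_g = 0
With fR = 6.39×10⁻⁵ × 1291×10³ m = 82.5 m/s:
V = [fR − √((fR)² − 4 fR V_g)]/2 = [82.5 − √(82.5² − 4×82.5×13)]/2 = 16.2 m/s
Supergeostrophic (V > V_g = 13 m/s), as expected around a high.
Converting: 16.2 m/s × 1.944 = 31.5 knots

31.5 knots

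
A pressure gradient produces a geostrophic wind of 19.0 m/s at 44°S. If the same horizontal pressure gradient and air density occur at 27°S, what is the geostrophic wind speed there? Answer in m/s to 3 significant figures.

29.1 m/s

With the same pressure gradient and density, V_g ∝ 1/f ∝ 1/sin φ.
V₂ = V₁ · sin φ₁ / sin φ₂ = 19.0 × sin 44° / sin 27°
V₂ = 19.0 × 0.6947/0.4540 = 29.1 m/s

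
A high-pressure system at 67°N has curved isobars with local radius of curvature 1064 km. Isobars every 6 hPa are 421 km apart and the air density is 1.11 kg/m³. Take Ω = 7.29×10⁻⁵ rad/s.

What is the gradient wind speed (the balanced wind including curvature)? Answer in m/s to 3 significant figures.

10.3 m/s

Coriolis parameter at 67°N:
f = 2Ω sin φ = 2 × 7.29×10⁻⁵ × sin 67° = 1.34×10⁻⁴ s⁻¹
Pressure gradient: |∂P/∂n| = 600 Pa / 421000 m = 1.43×10⁻³ Pa/m
Geostrophic speed: V_g = |∂P/∂n|/(fρ) = 1.43×10⁻³/(1.34×10⁻⁴ × 1.11) = 9.57 m/s
Around a high, pressure-gradient force acts outward with centrifugal, so Coriolis balances both:
fV = (1/ρ)|∂P/∂n| + V²/R  →  V² − fR·V + fR·V_g = 0
With fR = 1.34×10⁻⁴ × 1064×10³ m = 143 m/s:
V = [fR − √((fR)² − 4 fR V_g)]/2 = [143 − √(143² − 4×143×9.57)]/2 = 10.3 m/s
Supergeostrophic (V > V_g = 9.57 m/s), as expected around a high.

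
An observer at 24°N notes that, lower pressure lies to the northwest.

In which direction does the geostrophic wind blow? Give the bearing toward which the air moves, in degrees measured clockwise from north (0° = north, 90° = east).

045°

The pressure-gradient force points toward the northwest (bearing 315°).
Geostrophic balance: in the Northern Hemisphere the Coriolis force deflects motion to the right, so the geostrophic wind blows 90° to the right of the pressure-gradient force (low pressure on the left).
Rotating 315° by 90° clockwise gives 045° — the wind blows toward the northeast.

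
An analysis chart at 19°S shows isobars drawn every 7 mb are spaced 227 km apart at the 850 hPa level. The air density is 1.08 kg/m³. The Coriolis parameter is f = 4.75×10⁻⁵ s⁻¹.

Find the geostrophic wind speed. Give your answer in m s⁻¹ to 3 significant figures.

60.1 m s⁻¹

Pressure gradient: |∂P/∂n| = 700 Pa / 227000 m = 3.08×10⁻³ Pa/m
Geostrophic balance (pressure-gradient force = Coriolis force):
V_g = (1/(fρ)) |∂P/∂n| = 3.08×10⁻³ / (4.75×10⁻⁵ × 1.08) = 60.1 m/s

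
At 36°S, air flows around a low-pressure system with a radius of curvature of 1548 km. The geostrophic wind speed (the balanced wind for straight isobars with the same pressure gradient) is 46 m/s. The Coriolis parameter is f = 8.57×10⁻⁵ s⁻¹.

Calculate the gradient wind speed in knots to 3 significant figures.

Around a low, centrifugal force acts outward with Coriolis, so pressure-gradient force balances both:
(1/ρ)|∂P/∂n| = fV + V²/R  →  V² + fR·V − fR·V_g = 0
With fR = 8.57×10⁻⁵ × 1548×10³ m = 133 m/s:
V = [−fR + √((fR)² + 4 fR V_g)]/2 = [−133 + √(133² + 4×133×46)]/2 = 36.1 m/s
Subgeostrophic (V < V_g = 46 m/s), as expected around a low.
Converting: 36.1 m/s × 1.944 = 70.3 knots

70.3 knots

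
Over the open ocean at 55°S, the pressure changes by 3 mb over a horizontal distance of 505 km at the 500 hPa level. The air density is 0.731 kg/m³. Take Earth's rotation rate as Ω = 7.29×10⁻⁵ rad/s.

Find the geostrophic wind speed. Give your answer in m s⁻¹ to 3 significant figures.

Coriolis parameter at 55°S:
f = 2Ω sin φ = 2 × 7.29×10⁻⁵ × sin 55° = 1.19×10⁻⁴ s⁻¹
Pressure gradient: |∂P/∂n| = 300 Pa / 505000 m = 5.94×10⁻⁴ Pa/m
Geostrophic balance (pressure-gradient force = Coriolis force):
V_g = (1/(fρ)) |∂P/∂n| = 5.94×10⁻⁴ / (1.19×10⁻⁴ × 0.731) = 6.80 m/s

6.80 m s⁻¹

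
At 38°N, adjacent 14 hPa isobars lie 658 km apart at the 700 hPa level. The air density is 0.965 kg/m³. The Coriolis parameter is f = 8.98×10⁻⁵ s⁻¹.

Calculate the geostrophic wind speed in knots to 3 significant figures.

47.7 knots

Pressure gradient: |∂P/∂n| = 1400 Pa / 658000 m = 2.13×10⁻³ Pa/m
Geostrophic balance (pressure-gradient force = Coriolis force):
V_g = (1/(fρ)) |∂P/∂n| = 2.13×10⁻³ / (8.98×10⁻⁵ × 0.965) = 24.6 m/s
Converting: 24.6 m/s × 1.944 = 47.7 knots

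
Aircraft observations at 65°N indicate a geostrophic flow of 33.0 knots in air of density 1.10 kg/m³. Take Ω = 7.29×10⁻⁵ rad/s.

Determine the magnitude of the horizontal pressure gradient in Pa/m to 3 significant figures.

2.47×10⁻³ Pa/m

Coriolis parameter at 65°N:
f = 2Ω sin φ = 2 × 7.29×10⁻⁵ × sin 65° = 1.32×10⁻⁴ s⁻¹
Wind speed in SI: 33.0 knots = 17.0 m/s
Geostrophic balance rearranged: |∂P/∂n| = f ρ V_g
|∂P/∂n| = 1.32×10⁻⁴ × 1.10 × 17.0 = 2.47×10⁻³ Pa/m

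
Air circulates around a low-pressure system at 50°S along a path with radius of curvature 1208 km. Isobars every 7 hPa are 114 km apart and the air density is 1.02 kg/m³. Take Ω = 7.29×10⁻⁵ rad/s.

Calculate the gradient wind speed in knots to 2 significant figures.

Coriolis parameter at 50°S:
f = 2Ω sin φ = 2 × 7.29×10⁻⁵ × sin 50° = 1.12×10⁻⁴ s⁻¹
Pressure gradient: |∂P/∂n| = 700 Pa / 114000 m = 6.14×10⁻³ Pa/m
Geostrophic speed: V_g = |∂P/∂n|/(fρ) = 6.14×10⁻³/(1.12×10⁻⁴ × 1.02) = 53.9 m/s
Around a low, centrifugal force acts outward with Coriolis, so pressure-gradient force balances both:
(1/ρ)|∂P/∂n| = fV + V²/R  →  V² + fR·V − fR·V_g = 0
With fR = 1.12×10⁻⁴ × 1208×10³ m = 135 m/s:
V = [−fR + √((fR)² + 4 fR V_g)]/2 = [−135 + √(135² + 4×135×53.9)]/2 = 41.3 m/s
Subgeostrophic (V < V_g = 53.9 m/s), as expected around a low.
Converting: 41.3 m/s × 1.944 = 80 knots

80 knots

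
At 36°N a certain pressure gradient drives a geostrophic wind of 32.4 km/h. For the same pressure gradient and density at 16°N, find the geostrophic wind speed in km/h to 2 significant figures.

69 km/h

With the same pressure gradient and density, V_g ∝ 1/f ∝ 1/sin φ.
V₂ = V₁ · sin φ₁ / sin φ₂ = 32.4 × sin 36° / sin 16°
V₂ = 32.4 × 0.5878/0.2756 = 69 km/h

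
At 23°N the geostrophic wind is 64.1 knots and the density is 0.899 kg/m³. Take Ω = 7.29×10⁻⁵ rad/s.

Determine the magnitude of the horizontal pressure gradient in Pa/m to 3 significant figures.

1.69×10⁻³ Pa/m

Coriolis parameter at 23°N:
f = 2Ω sin φ = 2 × 7.29×10⁻⁵ × sin 23° = 5.70×10⁻⁵ s⁻¹
Wind speed in SI: 64.1 knots = 33.0 m/s
Geostrophic balance rearranged: |∂P/∂n| = f ρ V_g
|∂P/∂n| = 5.70×10⁻⁵ × 0.899 × 33.0 = 1.69×10⁻³ Pa/m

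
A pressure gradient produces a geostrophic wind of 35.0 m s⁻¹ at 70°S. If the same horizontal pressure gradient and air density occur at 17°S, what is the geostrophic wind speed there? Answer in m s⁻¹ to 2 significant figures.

With the same pressure gradient and density, V_g ∝ 1/f ∝ 1/sin φ.
V₂ = V₁ · sin φ₁ / sin φ₂ = 35.0 × sin 70° / sin 17°
V₂ = 35.0 × 0.9397/0.2924 = 110 m s⁻¹

110 m s⁻¹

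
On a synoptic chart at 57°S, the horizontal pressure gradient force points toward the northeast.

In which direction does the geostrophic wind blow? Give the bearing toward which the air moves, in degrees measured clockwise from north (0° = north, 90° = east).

315°

The pressure-gradient force points toward the northeast (bearing 045°).
Geostrophic balance: in the Southern Hemisphere the Coriolis force deflects motion to the left, so the geostrophic wind blows 90° to the left of the pressure-gradient force (low pressure on the right).
Rotating 045° by 90° counterclockwise gives 315° — the wind blows toward the northwest.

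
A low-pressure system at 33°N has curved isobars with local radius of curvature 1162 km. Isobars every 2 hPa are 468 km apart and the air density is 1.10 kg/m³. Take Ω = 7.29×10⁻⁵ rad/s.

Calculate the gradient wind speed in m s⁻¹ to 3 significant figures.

4.66 m s⁻¹

Coriolis parameter at 33°N:
f = 2Ω sin φ = 2 × 7.29×10⁻⁵ × sin 33° = 7.94×10⁻⁵ s⁻¹
Pressure gradient: |∂P/∂n| = 200 Pa / 468000 m = 4.27×10⁻⁴ Pa/m
Geostrophic speed: V_g = |∂P/∂n|/(fρ) = 4.27×10⁻⁴/(7.94×10⁻⁵ × 1.10) = 4.89 m/s
Around a low, centrifugal force acts outward with Coriolis, so pressure-gradient force balances both:
(1/ρ)|∂P/∂n| = fV + V²/R  →  V² + fR·V − fR·V_g = 0
With fR = 7.94×10⁻⁵ × 1162×10³ m = 92.3 m/s:
V = [−fR + √((fR)² + 4 fR V_g)]/2 = [−92.3 + √(92.3² + 4×92.3×4.89)]/2 = 4.66 m/s
Subgeostrophic (V < V_g = 4.89 m/s), as expected around a low.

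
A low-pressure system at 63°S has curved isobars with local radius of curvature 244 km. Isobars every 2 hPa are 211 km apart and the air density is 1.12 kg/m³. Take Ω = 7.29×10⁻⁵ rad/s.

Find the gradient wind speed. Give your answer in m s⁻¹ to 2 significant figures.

Coriolis parameter at 63°S:
f = 2Ω sin φ = 2 × 7.29×10⁻⁵ × sin 63° = 1.30×10⁻⁴ s⁻¹
Pressure gradient: |∂P/∂n| = 200 Pa / 211000 m = 9.48×10⁻⁴ Pa/m
Geostrophic speed: V_g = |∂P/∂n|/(fρ) = 9.48×10⁻⁴/(1.30×10⁻⁴ × 1.12) = 6.51 m/s
Around a low, centrifugal force acts outward with Coriolis, so pressure-gradient force balances both:
(1/ρ)|∂P/∂n| = fV + V²/R  →  V² + fR·V − fR·V_g = 0
With fR = 1.30×10⁻⁴ × 244×10³ m = 31.7 m/s:
V = [−fR + √((fR)² + 4 fR V_g)]/2 = [−31.7 + √(31.7² + 4×31.7×6.51)]/2 = 5.54 m/s
Subgeostrophic (V < V_g = 6.51 m/s), as expected around a low.

5.5 m s⁻¹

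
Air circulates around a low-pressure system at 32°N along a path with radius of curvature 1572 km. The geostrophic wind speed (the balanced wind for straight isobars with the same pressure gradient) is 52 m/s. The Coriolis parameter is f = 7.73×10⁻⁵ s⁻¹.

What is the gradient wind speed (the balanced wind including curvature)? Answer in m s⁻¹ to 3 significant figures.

39.3 m s⁻¹

Around a low, centrifugal force acts outward with Coriolis, so pressure-gradient force balances both:
(1/ρ)|∂P/∂n| = fV + V²/R  →  V² + fR·V − fR·V_g = 0
With fR = 7.73×10⁻⁵ × 1572×10³ m = 122 m/s:
V = [−fR + √((fR)² + 4 fR V_g)]/2 = [−122 + √(122² + 4×122×52)]/2 = 39.3 m/s
Subgeostrophic (V < V_g = 52 m/s), as expected around a low.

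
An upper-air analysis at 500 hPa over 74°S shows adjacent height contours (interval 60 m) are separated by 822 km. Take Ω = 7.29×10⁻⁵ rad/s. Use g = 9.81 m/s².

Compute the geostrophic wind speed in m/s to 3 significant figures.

5.11 m/s

Coriolis parameter at 74°S:
f = 2Ω sin φ = 2 × 7.29×10⁻⁵ × sin 74° = 1.40×10⁻⁴ s⁻¹
Height gradient: |∂Z/∂n| = 60 m / 822000 m = 7.30×10⁻⁵
On a pressure surface, geostrophic balance gives V_g = (g/f)|∂Z/∂n|:
V_g = 9.81 × 7.30×10⁻⁵ / 1.40×10⁻⁴ = 5.11 m/s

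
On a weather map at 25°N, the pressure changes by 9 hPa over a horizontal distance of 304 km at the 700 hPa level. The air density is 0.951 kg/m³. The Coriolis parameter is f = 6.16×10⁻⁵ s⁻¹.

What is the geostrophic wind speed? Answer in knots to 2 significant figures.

Pressure gradient: |∂P/∂n| = 900 Pa / 304000 m = 2.96×10⁻³ Pa/m
Geostrophic balance (pressure-gradient force = Coriolis force):
V_g = (1/(fρ)) |∂P/∂n| = 2.96×10⁻³ / (6.16×10⁻⁵ × 0.951) = 50.5 m/s
Converting: 50.5 m/s × 1.944 = 98 knots

98 knots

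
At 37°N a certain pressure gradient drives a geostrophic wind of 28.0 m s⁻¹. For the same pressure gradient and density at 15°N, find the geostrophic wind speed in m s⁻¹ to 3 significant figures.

With the same pressure gradient and density, V_g ∝ 1/f ∝ 1/sin φ.
V₂ = V₁ · sin φ₁ / sin φ₂ = 28.0 × sin 37° / sin 15°
V₂ = 28.0 × 0.6018/0.2588 = 65.1 m s⁻¹

65.1 m s⁻¹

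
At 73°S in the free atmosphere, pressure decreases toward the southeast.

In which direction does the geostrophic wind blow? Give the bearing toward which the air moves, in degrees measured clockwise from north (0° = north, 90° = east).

The pressure-gradient force points toward the southeast (bearing 135°).
Geostrophic balance: in the Southern Hemisphere the Coriolis force deflects motion to the left, so the geostrophic wind blows 90° to the left of the pressure-gradient force (low pressure on the right).
Rotating 135° by 90° counterclockwise gives 045° — the wind blows toward the northeast.

045°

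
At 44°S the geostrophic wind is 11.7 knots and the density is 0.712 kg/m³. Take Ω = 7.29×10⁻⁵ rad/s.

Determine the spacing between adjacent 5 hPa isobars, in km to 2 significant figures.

Coriolis parameter at 44°S:
f = 2Ω sin φ = 2 × 7.29×10⁻⁵ × sin 44° = 1.01×10⁻⁴ s⁻¹
Wind speed in SI: 11.7 knots = 6.02 m/s
Geostrophic balance rearranged: |∂P/∂n| = f ρ V_g
|∂P/∂n| = 1.01×10⁻⁴ × 0.712 × 6.02 = 4.34×10⁻⁴ Pa/m
Isobar spacing: Δn = ΔP/|∂P/∂n| = 500 Pa / 4.34×10⁻⁴ Pa/m = 1151960 m ≈ 1200 km

1200 km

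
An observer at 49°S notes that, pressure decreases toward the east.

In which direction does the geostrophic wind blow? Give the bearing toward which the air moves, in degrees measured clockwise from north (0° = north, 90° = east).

The pressure-gradient force points toward the east (bearing 090°).
Geostrophic balance: in the Southern Hemisphere the Coriolis force deflects motion to the left, so the geostrophic wind blows 90° to the left of the pressure-gradient force (low pressure on the right).
Rotating 090° by 90° counterclockwise gives 000° — the wind blows toward the north.

000°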